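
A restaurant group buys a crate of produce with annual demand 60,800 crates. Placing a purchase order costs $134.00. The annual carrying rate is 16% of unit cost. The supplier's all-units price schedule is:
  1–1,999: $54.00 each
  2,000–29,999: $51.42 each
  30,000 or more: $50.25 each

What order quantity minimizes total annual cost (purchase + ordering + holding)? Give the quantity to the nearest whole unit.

Holding cost per unit per year at price C is H = 0.16·C.
Evaluate total cost at each tier's feasible EOQ or, if the EOQ is below the tier, at the tier's minimum quantity.
EOQ at $54.00 = 1373.3 (feasible in tier 1): TC = 60,800×$54.00 + (60,800/1373.3)×134 + (1373.3/2)×0.16×$54.00 = $3,295,065.23.
EOQ at $51.42 = 1407.3 < 2000, so use break Q=2000: TC = 60,800×$51.42 + (60,800/2000.0)×134 + (2000.0/2)×0.16×$51.42 = $3,138,636.80.
EOQ at $50.25 = 1423.6 < 30000, so use break Q=30000: TC = 60,800×$50.25 + (60,800/30000.0)×134 + (30000.0/2)×0.16×$50.25 = $3,176,071.57.
Lowest total cost is $3,138,636.80 at Q = 2000.0.

Q* ≈ 2,000 crates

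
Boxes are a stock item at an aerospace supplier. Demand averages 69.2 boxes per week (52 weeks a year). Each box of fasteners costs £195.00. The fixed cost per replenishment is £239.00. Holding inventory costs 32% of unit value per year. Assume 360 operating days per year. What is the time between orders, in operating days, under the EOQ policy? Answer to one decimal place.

T ≈ 16.6 days

Annual demand D = 69.2 × 52 = 3,598.4.
Holding cost H = 0.32 × £195.00 = £62.4000 per unit per year.
EOQ = √(2DS/H) = √(2 × 3,598.4 × 239 / 62.4) ≈ 166.03.
Cycle time = Q*/D × 360 = 166.03 / 3,598.4 × 360 ≈ 16.610 days.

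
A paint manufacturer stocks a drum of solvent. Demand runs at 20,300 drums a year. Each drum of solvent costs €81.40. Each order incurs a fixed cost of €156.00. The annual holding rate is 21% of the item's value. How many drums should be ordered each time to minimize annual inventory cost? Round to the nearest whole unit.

Q* ≈ 609 drums

Holding cost H = 0.21 × €81.40 = €17.0940 per unit per year.
EOQ = √(2DS / H) = √(2 × 20,300 × 156 / 17.094).
= √(6,333,600 / 17.094) = √370,515.9705 ≈ 608.700.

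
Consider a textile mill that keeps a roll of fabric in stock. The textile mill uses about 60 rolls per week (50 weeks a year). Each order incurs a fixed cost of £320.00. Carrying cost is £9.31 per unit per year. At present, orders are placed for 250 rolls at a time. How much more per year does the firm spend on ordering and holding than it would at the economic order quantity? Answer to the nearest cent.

Extra cost ≈ £775.84 per year

Annual demand D = 60 × 50 = 3,000.
EOQ = √(2DS/H) = √(2 × 3,000 × 320 / 9.31) ≈ 454.13.
Cost at Q* = (D/Q*)S + (Q*/2)H = √(2DSH) ≈ £4,227.91.
Cost at Q = 250: (3,000/250)×320 + (250/2)×9.31 = £3,840.00 + £1,163.75 = £5,003.75.
Excess = £5,003.75 − £4,227.91 = £775.84.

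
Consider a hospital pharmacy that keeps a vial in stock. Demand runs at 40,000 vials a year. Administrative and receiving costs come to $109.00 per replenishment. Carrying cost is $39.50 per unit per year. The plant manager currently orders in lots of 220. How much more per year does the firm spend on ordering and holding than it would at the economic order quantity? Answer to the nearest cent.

Extra cost ≈ $5,604.09 per year

EOQ = √(2DS/H) = √(2 × 40,000 × 109 / 39.5) ≈ 469.85.
Cost at Q* = (D/Q*)S + (Q*/2)H = √(2DSH) ≈ $18,559.09.
Cost at Q = 220: (40,000/220)×109 + (220/2)×39.5 = $19,818.18 + $4,345.00 = $24,163.18.
Excess = $24,163.18 − $18,559.09 = $5,604.09.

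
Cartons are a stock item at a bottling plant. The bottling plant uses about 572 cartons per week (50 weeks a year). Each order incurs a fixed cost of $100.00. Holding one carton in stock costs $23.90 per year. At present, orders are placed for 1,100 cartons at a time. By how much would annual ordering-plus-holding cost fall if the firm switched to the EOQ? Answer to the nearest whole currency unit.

Extra cost ≈ $4,053 per year

Annual demand D = 572 × 50 = 28,600.
EOQ = √(2DS/H) = √(2 × 28,600 × 100 / 23.9) ≈ 489.21.
Cost at Q* = (D/Q*)S + (Q*/2)H = √(2DSH) ≈ $11,692.22.
Cost at Q = 1,100: (28,600/1,100)×100 + (1,100/2)×23.9 = $2,600.00 + $13,145.00 = $15,745.00.
Excess = $15,745.00 − $11,692.22 = $4,052.78.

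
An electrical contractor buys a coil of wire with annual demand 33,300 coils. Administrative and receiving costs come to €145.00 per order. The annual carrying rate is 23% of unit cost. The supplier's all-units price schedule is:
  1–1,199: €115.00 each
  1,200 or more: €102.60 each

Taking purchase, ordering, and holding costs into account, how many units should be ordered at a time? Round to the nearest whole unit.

Q* ≈ 1,200 coils

Holding cost per unit per year at price C is H = 0.23·C.
Evaluate total cost at each tier's feasible EOQ or, if the EOQ is below the tier, at the tier's minimum quantity.
EOQ at €115.00 = 604.2 (feasible in tier 1): TC = 33,300×€115.00 + (33,300/604.2)×145 + (604.2/2)×0.23×€115.00 = €3,845,482.10.
EOQ at €102.60 = 639.7 < 1200, so use break Q=1200: TC = 33,300×€102.60 + (33,300/1200.0)×145 + (1200.0/2)×0.23×€102.60 = €3,434,762.55.
Lowest total cost is €3,434,762.55 at Q = 1200.0.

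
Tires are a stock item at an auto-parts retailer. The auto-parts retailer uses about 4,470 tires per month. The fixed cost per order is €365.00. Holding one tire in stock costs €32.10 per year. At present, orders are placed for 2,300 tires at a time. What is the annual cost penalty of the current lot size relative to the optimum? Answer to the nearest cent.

Extra cost ≈ €9,974.00 per year

Annual demand D = 4,470 × 12 = 53,640.
EOQ = √(2DS/H) = √(2 × 53,640 × 365 / 32.1) ≈ 1104.47.
Cost at Q* = (D/Q*)S + (Q*/2)H = √(2DSH) ≈ €35,453.44.
Cost at Q = 2,300: (53,640/2,300)×365 + (2,300/2)×32.1 = €8,512.43 + €36,915.00 = €45,427.43.
Excess = €45,427.43 − €35,453.44 = €9,974.00.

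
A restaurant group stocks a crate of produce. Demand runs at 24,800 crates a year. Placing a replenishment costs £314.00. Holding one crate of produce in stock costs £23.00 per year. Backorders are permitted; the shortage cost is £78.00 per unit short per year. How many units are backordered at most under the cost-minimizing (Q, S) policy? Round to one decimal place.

S* ≈ 213.2 crates

With planned backorders, Q* = √(2DS/H) · √((H+B)/B).
√(2DS/H) = √(2 × 24,800 × 314 / 23) = 822.890.
√((H+B)/B) = √((23+78)/78) = 1.1379.
Q* ≈ 936.386.
S* = Q* · H/(H+B) = 936.386 × 23/101 ≈ 213.237.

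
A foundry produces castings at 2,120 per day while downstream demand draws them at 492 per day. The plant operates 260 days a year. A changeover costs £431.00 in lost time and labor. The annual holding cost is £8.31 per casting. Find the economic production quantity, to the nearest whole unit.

Q* ≈ 4,157 castings

Annual demand D = 492 × 260 = 127,920.
Production build-up factor (1 − d/p) = 1 − 492/2,120 = 0.7679.
Q* = √(2DS / (H(1 − d/p))) = √(2 × 127,920 × 431 / (8.31 × 0.7679)).
= √(110,267,040 / 6.3815) ≈ 4156.838.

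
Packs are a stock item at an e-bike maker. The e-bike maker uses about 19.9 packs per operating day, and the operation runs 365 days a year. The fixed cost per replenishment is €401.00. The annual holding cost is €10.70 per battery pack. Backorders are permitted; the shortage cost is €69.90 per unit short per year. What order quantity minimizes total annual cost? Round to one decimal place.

Annual demand D = 19.9 × 365 = 7,263.5.
With planned backorders, Q* = √(2DS/H) · √((H+B)/B).
√(2DS/H) = √(2 × 7,263.5 × 401 / 10.7) = 737.850.
√((H+B)/B) = √((10.7+69.9)/69.9) = 1.0738.
Q* ≈ 792.314.

Q* ≈ 792.3 packs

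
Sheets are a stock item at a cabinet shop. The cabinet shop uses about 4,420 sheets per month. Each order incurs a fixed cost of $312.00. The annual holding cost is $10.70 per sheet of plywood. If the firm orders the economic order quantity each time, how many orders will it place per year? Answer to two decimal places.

Annual demand D = 4,420 × 12 = 53,040.
The optimal lot size = √(2DS/H) = √(2 × 53,040 × 312 / 10.7) ≈ 1758.74.
Orders per year = D / Q* = 53,040 / 1758.74 ≈ 30.158.

N ≈ 30.16 orders per year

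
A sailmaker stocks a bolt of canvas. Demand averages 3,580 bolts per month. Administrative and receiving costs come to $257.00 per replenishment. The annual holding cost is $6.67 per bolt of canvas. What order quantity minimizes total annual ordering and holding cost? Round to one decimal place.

Q* ≈ 1,819.5 bolts

Annual demand D = 3,580 × 12 = 42,960.
EOQ = √(2DS / H) = √(2 × 42,960 × 257 / 6.67).
= √(22,081,440 / 6.67) = √3,310,560.7196 ≈ 1819.495.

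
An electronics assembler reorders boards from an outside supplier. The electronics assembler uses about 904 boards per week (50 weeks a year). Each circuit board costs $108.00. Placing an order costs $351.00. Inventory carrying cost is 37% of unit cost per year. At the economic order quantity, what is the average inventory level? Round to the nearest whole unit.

Average inventory ≈ 446 boards

Annual demand D = 904 × 50 = 45,200.
Holding cost H = 0.37 × $108.00 = $39.9600 per unit per year.
EOQ = √(2DS/H) = √(2 × 45,200 × 351 / 39.96) ≈ 891.10.
Average inventory = Q*/2 ≈ 891.10 / 2 = 445.549.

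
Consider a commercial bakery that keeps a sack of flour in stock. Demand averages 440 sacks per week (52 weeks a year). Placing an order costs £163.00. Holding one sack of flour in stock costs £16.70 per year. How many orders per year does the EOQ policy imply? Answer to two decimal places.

Annual demand D = 440 × 52 = 22,880.
EOQ = √(2DS/H) = √(2 × 22,880 × 163 / 16.7) ≈ 668.31.
Orders per year = D / Q* = 22,880 / 668.31 ≈ 34.236.

N ≈ 34.24 orders per year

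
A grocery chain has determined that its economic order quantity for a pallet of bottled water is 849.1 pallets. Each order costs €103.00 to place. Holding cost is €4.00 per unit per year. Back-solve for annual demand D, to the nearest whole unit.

Invert the EOQ relation Q*² = 2DS/H.
From Q* = √(2DS/H): D = Q*²H / (2S) = 849.1² × 4 / (2 × 103) = 13999.433.

D ≈ 13,999 pallets per year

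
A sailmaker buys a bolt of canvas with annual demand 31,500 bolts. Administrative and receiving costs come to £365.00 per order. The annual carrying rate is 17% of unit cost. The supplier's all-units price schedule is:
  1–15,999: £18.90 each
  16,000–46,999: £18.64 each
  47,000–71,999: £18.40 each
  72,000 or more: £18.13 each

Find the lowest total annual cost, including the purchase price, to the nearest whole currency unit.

Holding cost per unit per year at price C is H = 0.17·C.
Candidates are each tier's EOQ (if it falls in that tier) and each price-break quantity.
EOQ at £18.90 = 2675.2 (feasible in tier 1): TC = 31,500×£18.90 + (31,500/2675.2)×365 + (2675.2/2)×0.17×£18.90 = £603,945.52.
EOQ at £18.64 = 2693.8 < 16000, so use break Q=16000: TC = 31,500×£18.64 + (31,500/16000.0)×365 + (16000.0/2)×0.17×£18.64 = £613,228.99.
EOQ at £18.40 = 2711.3 < 47000, so use break Q=47000: TC = 31,500×£18.40 + (31,500/47000.0)×365 + (47000.0/2)×0.17×£18.40 = £653,352.63.
EOQ at £18.13 = 2731.5 < 72000, so use break Q=72000: TC = 31,500×£18.13 + (31,500/72000.0)×365 + (72000.0/2)×0.17×£18.13 = £682,210.29.
Lowest total cost among the candidates is at Q = 2675.2.

TC* ≈ £603,946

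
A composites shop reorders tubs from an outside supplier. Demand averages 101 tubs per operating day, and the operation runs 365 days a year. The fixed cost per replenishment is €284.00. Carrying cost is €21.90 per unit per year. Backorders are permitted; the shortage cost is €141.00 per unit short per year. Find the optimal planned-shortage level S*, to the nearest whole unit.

Annual demand D = 101 × 365 = 36,865.
With planned backorders, Q* = √(2DS/H) · √((H+B)/B).
√(2DS/H) = √(2 × 36,865 × 284 / 21.9) = 977.821.
√((H+B)/B) = √((21.9+141)/141) = 1.0749.
Q* ≈ 1051.018.
S* = Q* · H/(H+B) = 1051.018 × 21.9/162.9 ≈ 141.297.

S* ≈ 141 tubs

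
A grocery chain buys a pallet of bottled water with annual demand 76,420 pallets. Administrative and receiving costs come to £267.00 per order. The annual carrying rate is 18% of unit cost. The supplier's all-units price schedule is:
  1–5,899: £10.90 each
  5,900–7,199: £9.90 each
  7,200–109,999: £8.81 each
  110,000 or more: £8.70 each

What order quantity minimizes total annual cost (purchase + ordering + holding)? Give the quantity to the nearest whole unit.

Q* ≈ 7,200 pallets

Holding cost per unit per year at price C is H = 0.18·C.
Evaluate total cost at each tier's feasible EOQ or, if the EOQ is below the tier, at the tier's minimum quantity.
EOQ at £10.90 = 4560.6 (feasible in tier 1): TC = 76,420×£10.90 + (76,420/4560.6)×267 + (4560.6/2)×0.18×£10.90 = £841,925.95.
EOQ at £9.90 = 4785.4 < 5900, so use break Q=5900: TC = 76,420×£9.90 + (76,420/5900.0)×267 + (5900.0/2)×0.18×£9.90 = £765,273.23.
EOQ at £8.81 = 5072.8 < 7200, so use break Q=7200: TC = 76,420×£8.81 + (76,420/7200.0)×267 + (7200.0/2)×0.18×£8.81 = £681,802.99.
EOQ at £8.70 = 5104.8 < 110000, so use break Q=110000: TC = 76,420×£8.70 + (76,420/110000.0)×267 + (110000.0/2)×0.18×£8.70 = £751,169.49.
Lowest total cost is £681,802.99 at Q = 7200.0.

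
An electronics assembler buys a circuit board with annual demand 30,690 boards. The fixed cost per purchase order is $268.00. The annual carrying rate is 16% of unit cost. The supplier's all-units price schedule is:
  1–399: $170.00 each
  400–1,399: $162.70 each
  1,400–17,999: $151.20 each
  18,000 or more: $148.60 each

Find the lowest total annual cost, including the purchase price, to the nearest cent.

TC* ≈ $4,663,137.34

Holding cost per unit per year at price C is H = 0.16·C.
Candidates are each tier's EOQ (if it falls in that tier) and each price-break quantity.
Tier 1 ($170.00): EOQ = 777.7 exceeds tier's upper bound 399, so this tier is dominated.
EOQ at $162.70 = 794.9 (feasible in tier 2): TC = 30,690×$162.70 + (30,690/794.9)×268 + (794.9/2)×0.16×$162.70 = $5,013,956.53.
EOQ at $151.20 = 824.6 < 1400, so use break Q=1400: TC = 30,690×$151.20 + (30,690/1400.0)×268 + (1400.0/2)×0.16×$151.20 = $4,663,137.34.
EOQ at $148.60 = 831.8 < 18000, so use break Q=18000: TC = 30,690×$148.60 + (30,690/18000.0)×268 + (18000.0/2)×0.16×$148.60 = $4,774,974.94.
Lowest total cost among the candidates is at Q = 1400.0.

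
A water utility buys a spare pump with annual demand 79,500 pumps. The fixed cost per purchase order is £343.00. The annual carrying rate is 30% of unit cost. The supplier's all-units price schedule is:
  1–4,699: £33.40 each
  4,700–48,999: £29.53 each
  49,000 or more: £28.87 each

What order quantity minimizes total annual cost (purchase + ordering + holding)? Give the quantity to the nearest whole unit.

Q* ≈ 4,700 pumps

Holding cost per unit per year at price C is H = 0.30·C.
For each price level, check whether its EOQ is feasible; otherwise the best quantity at that price is the breakpoint.
EOQ at £33.40 = 2333.0 (feasible in tier 1): TC = 79,500×£33.40 + (79,500/2333.0)×343 + (2333.0/2)×0.30×£33.40 = £2,678,676.50.
EOQ at £29.53 = 2481.2 < 4700, so use break Q=4700: TC = 79,500×£29.53 + (79,500/4700.0)×343 + (4700.0/2)×0.30×£29.53 = £2,374,255.46.
EOQ at £28.87 = 2509.4 < 49000, so use break Q=49000: TC = 79,500×£28.87 + (79,500/49000.0)×343 + (49000.0/2)×0.30×£28.87 = £2,507,916.00.
Lowest total cost is £2,374,255.46 at Q = 4700.0.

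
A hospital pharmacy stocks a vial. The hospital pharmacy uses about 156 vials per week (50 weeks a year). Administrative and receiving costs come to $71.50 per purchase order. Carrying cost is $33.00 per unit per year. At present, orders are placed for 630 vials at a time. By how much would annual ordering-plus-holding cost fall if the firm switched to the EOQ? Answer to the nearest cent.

Annual demand D = 156 × 50 = 7,800.
EOQ = √(2DS/H) = √(2 × 7,800 × 71.5 / 33) ≈ 183.85.
Cost at Q* = (D/Q*)S + (Q*/2)H = √(2DSH) ≈ $6,066.98.
Cost at Q = 630: (7,800/630)×71.5 + (630/2)×33 = $885.24 + $10,395.00 = $11,280.24.
Excess = $11,280.24 − $6,066.98 = $5,213.26.

Extra cost ≈ $5,213.26 per year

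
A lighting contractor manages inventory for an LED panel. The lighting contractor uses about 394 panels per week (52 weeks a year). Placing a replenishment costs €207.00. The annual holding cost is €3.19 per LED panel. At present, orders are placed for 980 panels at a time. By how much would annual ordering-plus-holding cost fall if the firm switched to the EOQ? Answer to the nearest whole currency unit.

Annual demand D = 394 × 52 = 20,488.
EOQ = √(2DS/H) = √(2 × 20,488 × 207 / 3.19) ≈ 1630.63.
Cost at Q* = (D/Q*)S + (Q*/2)H = √(2DSH) ≈ €5,201.70.
Cost at Q = 980: (20,488/980)×207 + (980/2)×3.19 = €4,327.57 + €1,563.10 = €5,890.67.
Excess = €5,890.67 − €5,201.70 = €688.97.

Extra cost ≈ €689 per year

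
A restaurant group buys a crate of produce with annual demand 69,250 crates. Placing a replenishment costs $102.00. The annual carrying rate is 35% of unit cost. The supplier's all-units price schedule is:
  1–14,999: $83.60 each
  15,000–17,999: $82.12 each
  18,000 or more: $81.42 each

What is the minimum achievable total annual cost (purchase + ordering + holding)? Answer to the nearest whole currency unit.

TC* ≈ $5,809,631

Holding cost per unit per year at price C is H = 0.35·C.
Evaluate total cost at each tier's feasible EOQ or, if the EOQ is below the tier, at the tier's minimum quantity.
EOQ at $83.60 = 694.8 (feasible in tier 1): TC = 69,250×$83.60 + (69,250/694.8)×102 + (694.8/2)×0.35×$83.60 = $5,809,631.16.
EOQ at $82.12 = 701.1 < 15000, so use break Q=15000: TC = 69,250×$82.12 + (69,250/15000.0)×102 + (15000.0/2)×0.35×$82.12 = $5,902,845.90.
EOQ at $81.42 = 704.1 < 18000, so use break Q=18000: TC = 69,250×$81.42 + (69,250/18000.0)×102 + (18000.0/2)×0.35×$81.42 = $5,895,200.42.
Lowest total cost among the candidates is at Q = 694.8.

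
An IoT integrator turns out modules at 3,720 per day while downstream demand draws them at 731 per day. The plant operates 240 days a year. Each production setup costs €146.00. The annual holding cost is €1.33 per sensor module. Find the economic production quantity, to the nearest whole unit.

Q* ≈ 6,924 modules

Annual demand D = 731 × 240 = 175,440.
Production build-up factor (1 − d/p) = 1 − 731/3,720 = 0.8035.
Q* = √(2DS / (H(1 − d/p))) = √(2 × 175,440 × 146 / (1.33 × 0.8035)).
= √(51,228,480 / 1.0686) ≈ 6923.703.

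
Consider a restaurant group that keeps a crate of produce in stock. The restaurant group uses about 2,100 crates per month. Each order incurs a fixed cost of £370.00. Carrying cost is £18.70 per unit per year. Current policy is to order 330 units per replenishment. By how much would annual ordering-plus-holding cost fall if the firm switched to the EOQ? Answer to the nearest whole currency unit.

Annual demand D = 2,100 × 12 = 25,200.
EOQ = √(2DS/H) = √(2 × 25,200 × 370 / 18.7) ≈ 998.61.
Cost at Q* = (D/Q*)S + (Q*/2)H = √(2DSH) ≈ £18,673.98.
Cost at Q = 330: (25,200/330)×370 + (330/2)×18.7 = £28,254.55 + £3,085.50 = £31,340.05.
Excess = £31,340.05 − £18,673.98 = £12,666.06.

Extra cost ≈ £12,666 per year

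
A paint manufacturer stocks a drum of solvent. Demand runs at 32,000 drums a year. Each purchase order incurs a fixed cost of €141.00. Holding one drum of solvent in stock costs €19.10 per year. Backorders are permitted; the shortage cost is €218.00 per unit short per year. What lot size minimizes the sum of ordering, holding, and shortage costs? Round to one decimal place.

With planned backorders, Q* = √(2DS/H) · √((H+B)/B).
√(2DS/H) = √(2 × 32,000 × 141 / 19.1) = 687.358.
√((H+B)/B) = √((19.1+218)/218) = 1.0429.
Q* ≈ 716.837.

Q* ≈ 716.8 drums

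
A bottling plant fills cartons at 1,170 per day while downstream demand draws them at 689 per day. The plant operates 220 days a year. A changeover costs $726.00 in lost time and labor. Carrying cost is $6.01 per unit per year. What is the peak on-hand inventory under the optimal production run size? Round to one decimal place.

I_max ≈ 3,880.1 cartons

Annual demand D = 689 × 220 = 151,580.
Production build-up factor (1 − d/p) = 1 − 689/1,170 = 0.4111.
Q* = √(2DS / (H(1 − d/p))) = √(2 × 151,580 × 726 / (6.01 × 0.4111)).
= √(220,094,160 / 2.4708) ≈ 9438.162.
Maximum inventory = Q*(1 − d/p) = 9438.162 × 0.4111 ≈ 3880.133.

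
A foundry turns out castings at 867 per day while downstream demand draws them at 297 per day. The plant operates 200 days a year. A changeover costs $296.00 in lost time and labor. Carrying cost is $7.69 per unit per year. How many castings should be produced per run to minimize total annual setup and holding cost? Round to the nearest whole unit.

Annual demand D = 297 × 200 = 59,400.
Production build-up factor (1 − d/p) = 1 − 297/867 = 0.6574.
Q* = √(2DS / (H(1 − d/p))) = √(2 × 59,400 × 296 / (7.69 × 0.6574)).
= √(35,164,800 / 5.0557) ≈ 2637.321.

Q* ≈ 2,637 castings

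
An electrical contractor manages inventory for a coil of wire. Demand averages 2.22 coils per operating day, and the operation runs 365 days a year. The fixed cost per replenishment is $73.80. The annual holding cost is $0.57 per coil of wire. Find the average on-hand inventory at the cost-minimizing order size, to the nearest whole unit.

Average inventory ≈ 229 coils

Annual demand D = 2.22 × 365 = 810.3.
Q* = √(2DS/H) = √(2 × 810.3 × 73.8 / 0.57) ≈ 458.07.
Average inventory = Q*/2 ≈ 458.07 / 2 = 229.033.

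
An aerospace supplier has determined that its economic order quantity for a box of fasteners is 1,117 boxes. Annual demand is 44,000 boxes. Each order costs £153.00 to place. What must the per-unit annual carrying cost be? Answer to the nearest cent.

H ≈ £10.79

The basic EOQ model gives Q* = √(2DS/H); rearrange for the unknown.
From Q* = √(2DS/H): H = 2DS / Q*² = 2 × 44,000 × 153 / 1,117² = 10.7912.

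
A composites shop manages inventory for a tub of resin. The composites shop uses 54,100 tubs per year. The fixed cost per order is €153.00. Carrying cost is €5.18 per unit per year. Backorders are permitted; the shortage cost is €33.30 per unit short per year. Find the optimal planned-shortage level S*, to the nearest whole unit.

With planned backorders, Q* = √(2DS/H) · √((H+B)/B).
√(2DS/H) = √(2 × 54,100 × 153 / 5.18) = 1787.699.
√((H+B)/B) = √((5.18+33.3)/33.3) = 1.0750.
Q* ≈ 1921.719.
S* = Q* · H/(H+B) = 1921.719 × 5.18/38.48 ≈ 258.693.

S* ≈ 259 tubs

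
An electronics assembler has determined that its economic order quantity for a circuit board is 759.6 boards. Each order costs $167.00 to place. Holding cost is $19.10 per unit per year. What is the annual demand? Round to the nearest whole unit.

D ≈ 32,996 boards per year

Squaring Q* = √(2DS/H) gives Q*² = 2DS/H.
From Q* = √(2DS/H): D = Q*²H / (2S) = 759.6² × 19.1 / (2 × 167) = 32995.659.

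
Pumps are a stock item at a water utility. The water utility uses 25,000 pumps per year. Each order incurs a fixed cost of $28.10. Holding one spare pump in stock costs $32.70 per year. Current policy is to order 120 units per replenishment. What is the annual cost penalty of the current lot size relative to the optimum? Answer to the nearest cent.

Extra cost ≈ $1,038.00 per year

EOQ = √(2DS/H) = √(2 × 25,000 × 28.1 / 32.7) ≈ 207.28.
Cost at Q* = (D/Q*)S + (Q*/2)H = √(2DSH) ≈ $6,778.16.
Cost at Q = 120: (25,000/120)×28.1 + (120/2)×32.7 = $5,854.17 + $1,962.00 = $7,816.17.
Excess = $7,816.17 − $6,778.16 = $1,038.00.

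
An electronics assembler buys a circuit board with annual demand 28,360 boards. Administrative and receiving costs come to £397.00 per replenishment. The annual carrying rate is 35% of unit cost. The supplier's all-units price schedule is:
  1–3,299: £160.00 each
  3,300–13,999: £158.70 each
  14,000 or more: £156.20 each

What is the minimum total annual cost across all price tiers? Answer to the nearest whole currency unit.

TC* ≈ £4,573,111

Holding cost per unit per year at price C is H = 0.35·C.
Candidates are each tier's EOQ (if it falls in that tier) and each price-break quantity.
EOQ at £160.00 = 634.1 (feasible in tier 1): TC = 28,360×£160.00 + (28,360/634.1)×397 + (634.1/2)×0.35×£160.00 = £4,573,110.55.
EOQ at £158.70 = 636.7 < 3300, so use break Q=3300: TC = 28,360×£158.70 + (28,360/3300.0)×397 + (3300.0/2)×0.35×£158.70 = £4,595,793.04.
EOQ at £156.20 = 641.8 < 14000, so use break Q=14000: TC = 28,360×£156.20 + (28,360/14000.0)×397 + (14000.0/2)×0.35×£156.20 = £4,813,326.21.
Lowest total cost among the candidates is at Q = 634.1.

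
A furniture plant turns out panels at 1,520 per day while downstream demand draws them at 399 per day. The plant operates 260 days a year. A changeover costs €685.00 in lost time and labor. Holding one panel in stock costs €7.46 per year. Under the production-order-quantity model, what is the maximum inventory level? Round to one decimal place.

I_max ≈ 3,748.4 panels

Annual demand D = 399 × 260 = 103,740.
Production build-up factor (1 − d/p) = 1 − 399/1,520 = 0.7375.
Q* = √(2DS / (H(1 − d/p))) = √(2 × 103,740 × 685 / (7.46 × 0.7375)).
= √(142,123,800 / 5.5018) ≈ 5082.565.
Maximum inventory = Q*(1 − d/p) = 5082.565 × 0.7375 ≈ 3748.392.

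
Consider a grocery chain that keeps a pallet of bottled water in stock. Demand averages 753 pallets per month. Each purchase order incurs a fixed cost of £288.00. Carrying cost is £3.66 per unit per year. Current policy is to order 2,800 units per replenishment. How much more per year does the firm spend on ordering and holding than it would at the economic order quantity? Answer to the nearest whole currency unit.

Annual demand D = 753 × 12 = 9,036.
EOQ = √(2DS/H) = √(2 × 9,036 × 288 / 3.66) ≈ 1192.50.
Cost at Q* = (D/Q*)S + (Q*/2)H = √(2DSH) ≈ £4,364.55.
Cost at Q = 2,800: (9,036/2,800)×288 + (2,800/2)×3.66 = £929.42 + £5,124.00 = £6,053.42.
Excess = £6,053.42 − £4,364.55 = £1,688.86.

Extra cost ≈ £1,689 per year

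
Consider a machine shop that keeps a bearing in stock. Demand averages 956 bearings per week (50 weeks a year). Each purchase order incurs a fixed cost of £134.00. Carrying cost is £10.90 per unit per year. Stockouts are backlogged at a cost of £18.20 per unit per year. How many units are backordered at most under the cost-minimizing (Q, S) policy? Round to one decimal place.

S* ≈ 513.5 bearings

Annual demand D = 956 × 50 = 47,800.
With planned backorders, Q* = √(2DS/H) · √((H+B)/B).
√(2DS/H) = √(2 × 47,800 × 134 / 10.9) = 1084.097.
√((H+B)/B) = √((10.9+18.2)/18.2) = 1.2645.
Q* ≈ 1370.815.
S* = Q* · H/(H+B) = 1370.815 × 10.9/29.1 ≈ 513.467.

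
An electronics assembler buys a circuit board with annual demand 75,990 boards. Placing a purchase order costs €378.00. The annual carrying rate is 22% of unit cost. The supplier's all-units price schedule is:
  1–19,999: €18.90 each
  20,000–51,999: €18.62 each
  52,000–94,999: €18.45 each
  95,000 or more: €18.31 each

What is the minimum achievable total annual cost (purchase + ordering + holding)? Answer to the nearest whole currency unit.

Holding cost per unit per year at price C is H = 0.22·C.
Evaluate total cost at each tier's feasible EOQ or, if the EOQ is below the tier, at the tier's minimum quantity.
EOQ at €18.90 = 3717.0 (feasible in tier 1): TC = 75,990×€18.90 + (75,990/3717.0)×378 + (3717.0/2)×0.22×€18.90 = €1,451,666.44.
EOQ at €18.62 = 3744.9 < 20000, so use break Q=20000: TC = 75,990×€18.62 + (75,990/20000.0)×378 + (20000.0/2)×0.22×€18.62 = €1,457,334.01.
EOQ at €18.45 = 3762.1 < 52000, so use break Q=52000: TC = 75,990×€18.45 + (75,990/52000.0)×378 + (52000.0/2)×0.22×€18.45 = €1,508,101.89.
EOQ at €18.31 = 3776.4 < 95000, so use break Q=95000: TC = 75,990×€18.31 + (75,990/95000.0)×378 + (95000.0/2)×0.22×€18.31 = €1,583,018.76.
Lowest total cost among the candidates is at Q = 3717.0.

TC* ≈ €1,451,666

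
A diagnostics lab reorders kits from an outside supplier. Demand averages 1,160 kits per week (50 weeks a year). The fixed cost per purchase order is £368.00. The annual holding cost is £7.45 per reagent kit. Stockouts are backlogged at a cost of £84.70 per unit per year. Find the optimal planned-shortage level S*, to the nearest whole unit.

Annual demand D = 1,160 × 50 = 58,000.
With planned backorders, Q* = √(2DS/H) · √((H+B)/B).
√(2DS/H) = √(2 × 58,000 × 368 / 7.45) = 2393.728.
√((H+B)/B) = √((7.45+84.7)/84.7) = 1.0431.
Q* ≈ 2496.783.
S* = Q* · H/(H+B) = 2496.783 × 7.45/92.15 ≈ 201.856.

S* ≈ 202 kits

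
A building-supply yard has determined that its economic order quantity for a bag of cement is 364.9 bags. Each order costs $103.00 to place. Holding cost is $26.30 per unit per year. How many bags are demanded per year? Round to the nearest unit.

Invert the EOQ relation Q*² = 2DS/H.
From Q* = √(2DS/H): D = Q*²H / (2S) = 364.9² × 26.3 / (2 × 103) = 16999.504.

D ≈ 17,000 bags per year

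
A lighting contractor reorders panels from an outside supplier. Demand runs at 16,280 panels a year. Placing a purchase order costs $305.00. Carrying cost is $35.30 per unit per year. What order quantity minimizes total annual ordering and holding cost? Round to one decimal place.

Q* ≈ 530.4 panels

EOQ = √(2DS / H) = √(2 × 16,280 × 305 / 35.3).
= √(9,930,800 / 35.3) = √281,325.779 ≈ 530.402.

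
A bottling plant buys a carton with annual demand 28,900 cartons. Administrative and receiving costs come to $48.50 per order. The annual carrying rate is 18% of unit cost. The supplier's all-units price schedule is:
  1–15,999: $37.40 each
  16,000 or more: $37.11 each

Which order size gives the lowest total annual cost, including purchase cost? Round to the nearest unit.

Holding cost per unit per year at price C is H = 0.18·C.
Candidates are each tier's EOQ (if it falls in that tier) and each price-break quantity.
EOQ at $37.40 = 645.3 (feasible in tier 1): TC = 28,900×$37.40 + (28,900/645.3)×48.5 + (645.3/2)×0.18×$37.40 = $1,085,204.17.
EOQ at $37.11 = 647.8 < 16000, so use break Q=16000: TC = 28,900×$37.11 + (28,900/16000.0)×48.5 + (16000.0/2)×0.18×$37.11 = $1,126,005.00.
Lowest total cost is $1,085,204.17 at Q = 645.3.

Q* ≈ 645 cartons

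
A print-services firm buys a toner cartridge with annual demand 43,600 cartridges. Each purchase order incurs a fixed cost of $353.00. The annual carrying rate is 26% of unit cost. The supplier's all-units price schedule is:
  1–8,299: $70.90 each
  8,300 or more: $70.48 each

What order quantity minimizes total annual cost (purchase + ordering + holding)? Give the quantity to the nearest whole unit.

Q* ≈ 1,292 cartridges

Holding cost per unit per year at price C is H = 0.26·C.
Candidates are each tier's EOQ (if it falls in that tier) and each price-break quantity.
EOQ at $70.90 = 1292.2 (feasible in tier 1): TC = 43,600×$70.90 + (43,600/1292.2)×353 + (1292.2/2)×0.26×$70.90 = $3,115,060.75.
EOQ at $70.48 = 1296.1 < 8300, so use break Q=8300: TC = 43,600×$70.48 + (43,600/8300.0)×353 + (8300.0/2)×0.26×$70.48 = $3,150,830.23.
Lowest total cost is $3,115,060.75 at Q = 1292.2.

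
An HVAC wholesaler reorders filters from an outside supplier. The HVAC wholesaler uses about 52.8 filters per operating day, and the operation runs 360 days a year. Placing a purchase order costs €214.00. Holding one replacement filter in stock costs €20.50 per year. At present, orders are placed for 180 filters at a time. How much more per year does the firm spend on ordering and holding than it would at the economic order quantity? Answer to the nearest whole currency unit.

Extra cost ≈ €11,529 per year

Annual demand D = 52.8 × 360 = 19,008.
EOQ = √(2DS/H) = √(2 × 19,008 × 214 / 20.5) ≈ 629.96.
Cost at Q* = (D/Q*)S + (Q*/2)H = √(2DSH) ≈ €12,914.19.
Cost at Q = 180: (19,008/180)×214 + (180/2)×20.5 = €22,598.40 + €1,845.00 = €24,443.40.
Excess = €24,443.40 − €12,914.19 = €11,529.21.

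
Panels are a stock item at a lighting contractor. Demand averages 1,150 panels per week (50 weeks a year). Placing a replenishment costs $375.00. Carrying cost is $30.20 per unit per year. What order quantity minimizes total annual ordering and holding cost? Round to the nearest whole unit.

Q* ≈ 1,195 panels

Annual demand D = 1,150 × 50 = 57,500.
EOQ = √(2DS / H) = √(2 × 57,500 × 375 / 30.2).
= √(43,125,000 / 30.2) = √1,427,980.1325 ≈ 1194.981.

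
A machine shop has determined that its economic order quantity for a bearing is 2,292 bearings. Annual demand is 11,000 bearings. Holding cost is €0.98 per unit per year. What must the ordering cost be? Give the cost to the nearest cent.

S ≈ €234.01

Squaring Q* = √(2DS/H) gives Q*² = 2DS/H.
From Q* = √(2DS/H): S = Q*²H / (2D) = 2,292² × 0.98 / (2 × 11,000) = 234.0090.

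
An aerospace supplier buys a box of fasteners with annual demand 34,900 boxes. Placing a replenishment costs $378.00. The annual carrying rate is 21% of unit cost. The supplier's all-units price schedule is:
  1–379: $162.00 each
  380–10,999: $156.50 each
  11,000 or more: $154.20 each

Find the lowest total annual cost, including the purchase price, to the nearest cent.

Holding cost per unit per year at price C is H = 0.21·C.
Evaluate total cost at each tier's feasible EOQ or, if the EOQ is below the tier, at the tier's minimum quantity.
Tier 1 ($162.00): EOQ = 880.7 exceeds tier's upper bound 379, so this tier is dominated.
EOQ at $156.50 = 896.0 (feasible in tier 2): TC = 34,900×$156.50 + (34,900/896.0)×378 + (896.0/2)×0.21×$156.50 = $5,491,296.96.
EOQ at $154.20 = 902.7 < 11000, so use break Q=11000: TC = 34,900×$154.20 + (34,900/11000.0)×378 + (11000.0/2)×0.21×$154.20 = $5,560,880.29.
Lowest total cost among the candidates is at Q = 896.0.

TC* ≈ $5,491,296.96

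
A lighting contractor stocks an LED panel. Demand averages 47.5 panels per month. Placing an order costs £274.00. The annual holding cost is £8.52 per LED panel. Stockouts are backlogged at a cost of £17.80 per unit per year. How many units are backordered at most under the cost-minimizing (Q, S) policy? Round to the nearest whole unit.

S* ≈ 75 panels

Annual demand D = 47.5 × 12 = 570.
With planned backorders, Q* = √(2DS/H) · √((H+B)/B).
√(2DS/H) = √(2 × 570 × 274 / 8.52) = 191.473.
√((H+B)/B) = √((8.52+17.8)/17.8) = 1.2160.
Q* ≈ 232.831.
S* = Q* · H/(H+B) = 232.831 × 8.52/26.32 ≈ 75.369.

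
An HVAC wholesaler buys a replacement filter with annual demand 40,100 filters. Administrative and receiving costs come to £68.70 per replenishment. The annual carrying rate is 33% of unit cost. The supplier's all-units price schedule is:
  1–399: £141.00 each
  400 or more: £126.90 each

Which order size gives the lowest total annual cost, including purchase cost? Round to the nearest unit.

Q* ≈ 400 filters

Holding cost per unit per year at price C is H = 0.33·C.
Candidates are each tier's EOQ (if it falls in that tier) and each price-break quantity.
EOQ at £141.00 = 344.1 (feasible in tier 1): TC = 40,100×£141.00 + (40,100/344.1)×68.7 + (344.1/2)×0.33×£141.00 = £5,670,111.50.
EOQ at £126.90 = 362.7 < 400, so use break Q=400: TC = 40,100×£126.90 + (40,100/400.0)×68.7 + (400.0/2)×0.33×£126.90 = £5,103,952.58.
Lowest total cost is £5,103,952.58 at Q = 400.0.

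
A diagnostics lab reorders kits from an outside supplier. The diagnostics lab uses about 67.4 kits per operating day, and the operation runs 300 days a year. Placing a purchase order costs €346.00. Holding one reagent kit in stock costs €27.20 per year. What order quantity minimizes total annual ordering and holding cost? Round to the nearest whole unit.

Q* ≈ 717 kits

Annual demand D = 67.4 × 300 = 20,220.
EOQ = √(2DS / H) = √(2 × 20,220 × 346 / 27.2).
= √(13,992,240 / 27.2) = √514,420.5882 ≈ 717.231.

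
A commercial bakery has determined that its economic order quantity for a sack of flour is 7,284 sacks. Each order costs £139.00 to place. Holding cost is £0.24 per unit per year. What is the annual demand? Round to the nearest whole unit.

Squaring Q* = √(2DS/H) gives Q*² = 2DS/H.
From Q* = √(2DS/H): D = Q*²H / (2S) = 7,284² × 0.24 / (2 × 139) = 45804.307.

D ≈ 45,804 sacks per year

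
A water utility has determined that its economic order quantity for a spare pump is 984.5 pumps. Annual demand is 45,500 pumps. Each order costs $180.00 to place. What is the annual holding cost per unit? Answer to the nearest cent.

Squaring Q* = √(2DS/H) gives Q*² = 2DS/H.
From Q* = √(2DS/H): H = 2DS / Q*² = 2 × 45,500 × 180 / 984.5² = 16.8998.

H ≈ $16.90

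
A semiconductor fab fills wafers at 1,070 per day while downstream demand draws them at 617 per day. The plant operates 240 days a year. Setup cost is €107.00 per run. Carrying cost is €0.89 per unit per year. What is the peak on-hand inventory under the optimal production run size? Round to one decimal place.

I_max ≈ 3,882.6 wafers

Annual demand D = 617 × 240 = 148,080.
Production build-up factor (1 − d/p) = 1 − 617/1,070 = 0.4234.
Q* = √(2DS / (H(1 − d/p))) = √(2 × 148,080 × 107 / (0.89 × 0.4234)).
= √(31,689,120 / 0.3768) ≈ 9170.708.
Maximum inventory = Q*(1 − d/p) = 9170.708 × 0.4234 ≈ 3882.552.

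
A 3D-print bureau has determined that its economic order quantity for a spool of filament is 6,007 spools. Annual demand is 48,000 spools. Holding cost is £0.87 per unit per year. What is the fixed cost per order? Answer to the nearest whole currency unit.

Squaring Q* = √(2DS/H) gives Q*² = 2DS/H.
From Q* = √(2DS/H): S = Q*²H / (2D) = 6,007² × 0.87 / (2 × 48,000) = 327.0117.

S ≈ £327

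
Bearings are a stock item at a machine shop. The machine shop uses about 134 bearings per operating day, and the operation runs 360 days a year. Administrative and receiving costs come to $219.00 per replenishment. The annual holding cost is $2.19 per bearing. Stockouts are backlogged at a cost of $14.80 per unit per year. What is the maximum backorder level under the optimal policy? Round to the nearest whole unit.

Annual demand D = 134 × 360 = 48,240.
With planned backorders, Q* = √(2DS/H) · √((H+B)/B).
√(2DS/H) = √(2 × 48,240 × 219 / 2.19) = 3106.123.
√((H+B)/B) = √((2.19+14.8)/14.8) = 1.0714.
Q* ≈ 3328.009.
S* = Q* · H/(H+B) = 3328.009 × 2.19/16.99 ≈ 428.978.

S* ≈ 429 bearings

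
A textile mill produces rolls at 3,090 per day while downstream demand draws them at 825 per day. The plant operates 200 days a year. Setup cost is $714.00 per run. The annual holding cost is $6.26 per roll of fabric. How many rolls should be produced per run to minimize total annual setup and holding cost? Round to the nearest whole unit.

Annual demand D = 825 × 200 = 165,000.
Production build-up factor (1 − d/p) = 1 − 825/3,090 = 0.7330.
Q* = √(2DS / (H(1 − d/p))) = √(2 × 165,000 × 714 / (6.26 × 0.7330)).
= √(235,620,000 / 4.5886) ≈ 7165.789.

Q* ≈ 7,166 rolls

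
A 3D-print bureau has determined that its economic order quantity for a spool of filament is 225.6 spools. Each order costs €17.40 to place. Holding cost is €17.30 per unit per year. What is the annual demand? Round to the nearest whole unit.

D ≈ 25,301 spools per year

The basic EOQ model gives Q* = √(2DS/H); rearrange for the unknown.
From Q* = √(2DS/H): D = Q*²H / (2S) = 225.6² × 17.3 / (2 × 17.4) = 25301.429.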